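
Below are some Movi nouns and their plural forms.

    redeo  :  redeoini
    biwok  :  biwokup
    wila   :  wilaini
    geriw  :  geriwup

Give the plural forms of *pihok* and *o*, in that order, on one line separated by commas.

pihokup, oini

The suffix is conditioned by the final sound: -up when the stem ends in a consonant (*biwok*, *geriw*); -ini when the stem ends in a vowel (*redeo*, *wila*).
*pihok*: final sound = /k/, a consonant → -up → *pihokup*.
*o*: final sound = /o/, a vowel → -ini → *oini*.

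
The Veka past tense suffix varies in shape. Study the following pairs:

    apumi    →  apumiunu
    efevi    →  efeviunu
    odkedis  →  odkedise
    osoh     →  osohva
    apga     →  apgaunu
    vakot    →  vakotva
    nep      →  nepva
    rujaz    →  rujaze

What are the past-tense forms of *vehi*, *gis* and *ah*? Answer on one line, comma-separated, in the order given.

Looking at the final sound of each stem: -e when the stem ends in a sibilant (*odkedis*, *rujaz*); -va when the stem ends in a non-sibilant consonant (*osoh*, *vakot*, *nep*); -unu when the stem ends in a vowel (*apumi*, *efevi*, *apga*).
*vehi* — final sound /i/ (a vowel) → -unu → *vehiunu*.
*gis*: final sound = /s/, a sibilant → -e → *gise*.
*ah*: final sound = /h/, a non-sibilant consonant → -va → *ahva*.

vehiunu, gise, ahva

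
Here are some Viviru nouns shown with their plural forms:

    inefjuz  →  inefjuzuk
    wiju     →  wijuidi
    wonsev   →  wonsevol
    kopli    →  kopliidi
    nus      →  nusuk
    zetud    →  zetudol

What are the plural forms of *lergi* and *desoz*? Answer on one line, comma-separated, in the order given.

Looking at the final sound of each stem: -uk when the stem ends in a sibilant (*inefjuz*, *nus*); -ol when the stem ends in a non-sibilant consonant (*wonsev*, *zetud*); -idi when the stem ends in a vowel (*wiju*, *kopli*).
The final sound of *lergi* is /i/, which is a vowel, so the suffix is -idi, giving *lergiidi*.
Since the final sound of *desoz* is /z/ (a sibilant), it takes -uk, giving *desozuk*.

lergiidi, desozuk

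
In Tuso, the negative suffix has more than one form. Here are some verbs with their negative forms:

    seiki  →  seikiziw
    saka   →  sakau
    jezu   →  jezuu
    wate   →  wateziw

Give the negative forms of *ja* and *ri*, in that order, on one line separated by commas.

Looking at the last vowel of each stem: -ziw when the last vowel of the stem is a front vowel (*seiki*, *wate*); -u when the last vowel of the stem is a back vowel (*saka*, *jezu*).
*ja* — last vowel /a/ (a back vowel) → -u → *jau*.
The last vowel of *ri* is /i/, which is a front vowel, so the suffix is -ziw, giving *riziw*.

jau, riziw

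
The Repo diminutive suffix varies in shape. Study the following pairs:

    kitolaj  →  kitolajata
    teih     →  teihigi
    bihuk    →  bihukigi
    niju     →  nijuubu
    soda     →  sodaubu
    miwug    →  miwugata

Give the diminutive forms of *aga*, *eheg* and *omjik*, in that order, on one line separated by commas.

agaubu, ehegata, omjikigi

The alternation tracks the final sound of the stem — -igi when the stem ends in a voiceless consonant (*teih*, *bihuk*); -ata when the stem ends in a voiced consonant (*kitolaj*, *miwug*); -ubu when the stem ends in a vowel (*niju*, *soda*).
*aga* — final sound /a/ (a vowel) → -ubu → *agaubu*.
The final sound of *eheg* is /g/, which is a voiced consonant, so the suffix is -ata, giving *ehegata*.
*omjik* — final sound /k/ (a voiceless consonant) → -igi → *omjikigi*.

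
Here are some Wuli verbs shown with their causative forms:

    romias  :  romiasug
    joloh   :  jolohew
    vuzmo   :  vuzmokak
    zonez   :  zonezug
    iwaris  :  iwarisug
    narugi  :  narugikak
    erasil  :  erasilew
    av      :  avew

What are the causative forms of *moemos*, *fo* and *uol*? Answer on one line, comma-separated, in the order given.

moemosug, fokak, uolew

The pattern is sibilance of the final sound: -ug when the stem ends in a sibilant (*romias*, *zonez*, *iwaris*); -ew when the stem ends in a non-sibilant consonant (*joloh*, *erasil*, *av*); -kak when the stem ends in a vowel (*vuzmo*, *narugi*).
Since the final sound of *moemos* is /s/ (a sibilant), it takes -ug, giving *moemosug*.
*fo*: final sound = /o/, a vowel → -kak → *fokak*.
*uol* — final sound /l/ (a non-sibilant consonant) → -ew → *uolew*.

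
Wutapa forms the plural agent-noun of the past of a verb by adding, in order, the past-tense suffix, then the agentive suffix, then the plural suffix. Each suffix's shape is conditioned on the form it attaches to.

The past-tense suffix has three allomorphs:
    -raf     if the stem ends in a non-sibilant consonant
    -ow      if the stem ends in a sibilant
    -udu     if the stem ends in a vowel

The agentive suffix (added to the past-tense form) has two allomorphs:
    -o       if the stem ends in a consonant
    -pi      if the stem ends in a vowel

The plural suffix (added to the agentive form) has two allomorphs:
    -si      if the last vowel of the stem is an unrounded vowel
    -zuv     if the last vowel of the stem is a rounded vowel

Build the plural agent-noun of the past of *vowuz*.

Since the final sound of *vowuz* is /z/ (a sibilant), it takes -ow, giving *vowuzow*.
The final sound of the past-tense form *vowuzow* is /w/, which is a consonant, so the agentive suffix is -o, giving *vowuzowo*.
The agentive form *vowuzowo*: last vowel = /o/, a rounded vowel → -zuv → *vowuzowozuv*.

vowuzowozuv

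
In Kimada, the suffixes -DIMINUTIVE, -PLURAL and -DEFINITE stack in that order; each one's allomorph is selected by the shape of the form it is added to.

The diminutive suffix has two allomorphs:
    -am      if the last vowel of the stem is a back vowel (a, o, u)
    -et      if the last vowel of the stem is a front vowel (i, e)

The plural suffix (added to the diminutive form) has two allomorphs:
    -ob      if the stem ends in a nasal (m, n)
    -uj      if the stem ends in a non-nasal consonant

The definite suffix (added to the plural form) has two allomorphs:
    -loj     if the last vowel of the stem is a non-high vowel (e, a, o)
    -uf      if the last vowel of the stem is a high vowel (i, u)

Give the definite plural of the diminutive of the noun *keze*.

kezeetujuf

*keze* — last vowel /e/ (a front vowel) → -et → *kezeet*.
The final consonant of the diminutive form *kezeet* is /t/, which is non-nasal, so the plural suffix is -uj, giving *kezeetuj*.
The plural form *kezeetuj* — last vowel /u/ (a high vowel) → -uf → *kezeetujuf*.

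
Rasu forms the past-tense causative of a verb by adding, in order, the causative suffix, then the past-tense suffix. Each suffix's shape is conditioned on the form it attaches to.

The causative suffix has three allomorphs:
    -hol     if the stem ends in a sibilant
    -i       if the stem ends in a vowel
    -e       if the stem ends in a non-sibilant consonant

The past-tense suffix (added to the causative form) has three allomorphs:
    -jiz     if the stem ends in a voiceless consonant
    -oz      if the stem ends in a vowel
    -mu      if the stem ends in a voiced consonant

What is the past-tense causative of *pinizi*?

Since the final sound of *pinizi* is /i/ (a vowel), it takes -i, giving *pinizii*.
The final sound of the causative form *pinizii* is /i/, which is a vowel, so the past-tense suffix is -oz, giving *piniziioz*.

piniziioz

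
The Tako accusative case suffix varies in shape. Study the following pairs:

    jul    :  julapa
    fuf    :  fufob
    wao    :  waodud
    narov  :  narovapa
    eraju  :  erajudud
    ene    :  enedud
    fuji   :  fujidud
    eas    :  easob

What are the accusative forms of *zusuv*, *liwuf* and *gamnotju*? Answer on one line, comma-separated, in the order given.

The alternation tracks the final sound of the stem — -ob when the stem ends in a voiceless consonant (*fuf*, *eas*); -apa when the stem ends in a voiced consonant (*jul*, *narov*); -dud when the stem ends in a vowel (*wao*, *eraju*, *ene*, *fuji*).
Since the final sound of *zusuv* is /v/ (a voiced consonant), it takes -apa, giving *zusuvapa*.
*liwuf* — final sound /f/ (a voiceless consonant) → -ob → *liwufob*.
The final sound of *gamnotju* is /u/, which is a vowel, so the suffix is -dud, giving *gamnotjudud*.

zusuvapa, liwufob, gamnotjudud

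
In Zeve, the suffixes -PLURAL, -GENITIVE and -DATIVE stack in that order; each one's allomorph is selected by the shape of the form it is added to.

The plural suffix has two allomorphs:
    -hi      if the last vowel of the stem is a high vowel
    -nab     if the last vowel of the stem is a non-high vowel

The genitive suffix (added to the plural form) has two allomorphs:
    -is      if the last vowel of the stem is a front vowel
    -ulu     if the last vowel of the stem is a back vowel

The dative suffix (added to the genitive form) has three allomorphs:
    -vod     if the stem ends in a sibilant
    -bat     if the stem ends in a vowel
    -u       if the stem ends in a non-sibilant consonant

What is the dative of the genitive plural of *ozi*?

*ozi*: last vowel = /i/, a high vowel → -hi → *ozihi*.
The plural form *ozihi* — last vowel /i/ (a front vowel) → -is → *ozihiis*.
The genitive form *ozihiis*: final sound = /s/, a sibilant → -vod → *ozihiisvod*.

ozihiisvod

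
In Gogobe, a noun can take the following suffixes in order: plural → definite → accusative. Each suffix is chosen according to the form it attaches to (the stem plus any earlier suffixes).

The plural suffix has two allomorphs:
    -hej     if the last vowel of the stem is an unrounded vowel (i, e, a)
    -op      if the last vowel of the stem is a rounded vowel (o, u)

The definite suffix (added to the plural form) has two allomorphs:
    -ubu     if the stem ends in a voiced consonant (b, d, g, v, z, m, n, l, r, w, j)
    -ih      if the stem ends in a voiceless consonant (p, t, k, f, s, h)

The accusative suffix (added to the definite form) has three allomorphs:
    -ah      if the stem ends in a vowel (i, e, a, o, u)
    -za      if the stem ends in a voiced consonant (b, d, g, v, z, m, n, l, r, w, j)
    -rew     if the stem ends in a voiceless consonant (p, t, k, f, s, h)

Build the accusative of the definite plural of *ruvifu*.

The last vowel of *ruvifu* is /u/, which is a rounded vowel, so the plural suffix is -op, giving *ruvifuop*.
The plural form *ruvifuop* — final consonant /p/ (voiceless) → -ih → *ruvifuopih*.
Since the final sound of the definite form *ruvifuopih* is /h/ (a voiceless consonant), it takes -rew, giving *ruvifuopihrew*.

ruvifuopihrew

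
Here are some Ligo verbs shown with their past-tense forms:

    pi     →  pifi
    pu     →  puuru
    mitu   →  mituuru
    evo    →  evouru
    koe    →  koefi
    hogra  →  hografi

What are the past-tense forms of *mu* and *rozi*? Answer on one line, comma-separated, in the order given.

muuru, rozifi

The pattern is rounding harmony: -uru when the last vowel of the stem is a rounded vowel (*pu*, *mitu*, *evo*); -fi when the last vowel of the stem is an unrounded vowel (*pi*, *koe*, *hogra*).
The last vowel of *mu* is /u/, which is a rounded vowel, so the suffix is -uru, giving *muuru*.
*rozi*: last vowel = /i/, an unrounded vowel → -fi → *rozifi*.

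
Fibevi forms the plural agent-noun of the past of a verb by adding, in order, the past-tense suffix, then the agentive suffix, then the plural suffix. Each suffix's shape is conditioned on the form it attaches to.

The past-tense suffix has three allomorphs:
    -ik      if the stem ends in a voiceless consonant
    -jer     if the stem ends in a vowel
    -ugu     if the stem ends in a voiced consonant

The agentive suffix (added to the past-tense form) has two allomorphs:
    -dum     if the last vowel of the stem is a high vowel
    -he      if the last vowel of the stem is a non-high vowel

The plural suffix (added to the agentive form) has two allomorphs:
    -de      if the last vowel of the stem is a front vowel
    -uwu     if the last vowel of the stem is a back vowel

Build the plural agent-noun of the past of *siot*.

*siot* — final sound /t/ (a voiceless consonant) → -ik → *siotik*.
The past-tense form *siotik*: last vowel = /i/, a high vowel → -dum → *siotikdum*.
The agentive form *siotikdum*: last vowel = /u/, a back vowel → -uwu → *siotikdumuwu*.

siotikdumuwu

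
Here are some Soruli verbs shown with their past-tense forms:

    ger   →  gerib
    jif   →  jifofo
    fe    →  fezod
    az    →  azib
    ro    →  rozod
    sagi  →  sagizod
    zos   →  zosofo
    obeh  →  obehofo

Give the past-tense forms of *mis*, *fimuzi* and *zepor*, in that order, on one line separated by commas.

misofo, fimuzizod, zeporib

The alternation tracks the final sound of the stem — -ofo when the stem ends in a voiceless consonant (*jif*, *zos*, *obeh*); -ib when the stem ends in a voiced consonant (*ger*, *az*); -zod when the stem ends in a vowel (*fe*, *ro*, *sagi*).
*mis*: final sound = /s/, a voiceless consonant → -ofo → *misofo*.
Since the final sound of *fimuzi* is /i/ (a vowel), it takes -zod, giving *fimuzizod*.
Since the final sound of *zepor* is /r/ (a voiced consonant), it takes -ib, giving *zeporib*.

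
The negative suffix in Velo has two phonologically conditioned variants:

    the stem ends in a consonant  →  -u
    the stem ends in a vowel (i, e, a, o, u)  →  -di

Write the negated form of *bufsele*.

Since the final sound of *bufsele* is /e/ (a vowel), it takes -di, giving *bufseledi*.

bufseledi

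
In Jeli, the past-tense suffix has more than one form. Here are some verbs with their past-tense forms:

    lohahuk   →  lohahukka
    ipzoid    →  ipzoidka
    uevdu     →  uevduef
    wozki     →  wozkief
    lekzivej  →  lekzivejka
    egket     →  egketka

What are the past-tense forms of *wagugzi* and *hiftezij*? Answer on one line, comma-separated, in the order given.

wagugzief, hiftezijka

The suffix is conditioned by the final sound: -ka when the stem ends in a consonant (*lohahuk*, *ipzoid*, *lekzivej*, *egket*); -ef when the stem ends in a vowel (*uevdu*, *wozki*).
*wagugzi* — final sound /i/ (a vowel) → -ef → *wagugzief*.
Since the final sound of *hiftezij* is /j/ (a consonant), it takes -ka, giving *hiftezijka*.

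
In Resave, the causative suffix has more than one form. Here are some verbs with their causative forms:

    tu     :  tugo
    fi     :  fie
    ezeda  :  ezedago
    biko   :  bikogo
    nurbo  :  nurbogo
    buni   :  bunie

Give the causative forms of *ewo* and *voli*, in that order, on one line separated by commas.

ewogo, volie

The suffix is conditioned by the last vowel: -e when the last vowel of the stem is a front vowel (*fi*, *buni*); -go when the last vowel of the stem is a back vowel (*tu*, *ezeda*, *biko*, *nurbo*).
Since the last vowel of *ewo* is /o/ (a back vowel), it takes -go, giving *ewogo*.
*voli* — last vowel /i/ (a front vowel) → -e → *volie*.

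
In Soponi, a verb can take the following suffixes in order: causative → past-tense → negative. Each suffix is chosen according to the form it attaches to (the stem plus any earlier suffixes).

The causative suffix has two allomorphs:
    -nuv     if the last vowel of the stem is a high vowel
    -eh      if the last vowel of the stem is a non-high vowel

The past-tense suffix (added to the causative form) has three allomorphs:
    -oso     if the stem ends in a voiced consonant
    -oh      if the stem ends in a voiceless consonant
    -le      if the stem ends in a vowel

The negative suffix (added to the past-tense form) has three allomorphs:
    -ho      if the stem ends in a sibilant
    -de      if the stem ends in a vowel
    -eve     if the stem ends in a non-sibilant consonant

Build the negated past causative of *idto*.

idtoehoheve

*idto* — last vowel /o/ (a non-high vowel) → -eh → *idtoeh*.
Since the final sound of the causative form *idtoeh* is /h/ (a voiceless consonant), it takes -oh, giving *idtoehoh*.
Since the final sound of the past-tense form *idtoehoh* is /h/ (a non-sibilant consonant), it takes -eve, giving *idtoehoheve*.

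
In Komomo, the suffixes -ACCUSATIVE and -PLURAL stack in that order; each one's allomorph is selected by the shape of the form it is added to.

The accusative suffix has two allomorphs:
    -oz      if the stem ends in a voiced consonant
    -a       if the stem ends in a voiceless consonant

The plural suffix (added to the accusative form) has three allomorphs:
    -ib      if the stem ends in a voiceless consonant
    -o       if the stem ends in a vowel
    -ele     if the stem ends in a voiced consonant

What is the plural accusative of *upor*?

*upor*: final consonant = /r/, voiced → -oz → *uporoz*.
Since the final sound of the accusative form *uporoz* is /z/ (a voiced consonant), it takes -ele, giving *uporozele*.

uporozele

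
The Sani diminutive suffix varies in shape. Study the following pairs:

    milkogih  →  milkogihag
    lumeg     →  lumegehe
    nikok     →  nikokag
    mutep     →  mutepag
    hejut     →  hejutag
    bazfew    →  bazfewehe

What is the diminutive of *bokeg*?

bokegehe

Looking at the final consonant of each stem: -ag when the stem ends in a voiceless consonant (*milkogih*, *nikok*, *mutep*, *hejut*); -ehe when the stem ends in a voiced consonant (*lumeg*, *bazfew*).
*bokeg* — final consonant /g/ (voiced) → -ehe → *bokegehe*.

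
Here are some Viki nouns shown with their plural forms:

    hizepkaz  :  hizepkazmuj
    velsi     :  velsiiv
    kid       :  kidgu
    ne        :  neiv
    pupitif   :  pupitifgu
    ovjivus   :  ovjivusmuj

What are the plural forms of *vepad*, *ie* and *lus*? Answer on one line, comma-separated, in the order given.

vepadgu, ieiv, lusmuj

The suffix is conditioned by the final sound: -muj when the stem ends in a sibilant (*hizepkaz*, *ovjivus*); -gu when the stem ends in a non-sibilant consonant (*kid*, *pupitif*); -iv when the stem ends in a vowel (*velsi*, *ne*).
*vepad*: final sound = /d/, a non-sibilant consonant → -gu → *vepadgu*.
*ie* — final sound /e/ (a vowel) → -iv → *ieiv*.
*lus*: final sound = /s/, a sibilant → -muj → *lusmuj*.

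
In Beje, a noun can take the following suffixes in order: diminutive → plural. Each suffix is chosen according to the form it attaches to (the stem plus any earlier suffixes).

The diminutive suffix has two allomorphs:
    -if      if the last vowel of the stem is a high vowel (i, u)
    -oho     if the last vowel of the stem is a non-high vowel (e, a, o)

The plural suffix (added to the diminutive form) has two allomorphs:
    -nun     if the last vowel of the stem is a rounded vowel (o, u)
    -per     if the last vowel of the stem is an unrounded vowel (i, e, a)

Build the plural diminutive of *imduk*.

imdukifper

The last vowel of *imduk* is /u/, which is a high vowel, so the diminutive suffix is -if, giving *imdukif*.
The last vowel of the diminutive form *imdukif* is /i/, which is an unrounded vowel, so the plural suffix is -per, giving *imdukifper*.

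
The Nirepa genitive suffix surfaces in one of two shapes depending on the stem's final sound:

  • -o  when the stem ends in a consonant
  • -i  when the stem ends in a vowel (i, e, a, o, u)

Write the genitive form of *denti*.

*denti* — final sound /i/ (a vowel) → -i → *dentii*.

dentii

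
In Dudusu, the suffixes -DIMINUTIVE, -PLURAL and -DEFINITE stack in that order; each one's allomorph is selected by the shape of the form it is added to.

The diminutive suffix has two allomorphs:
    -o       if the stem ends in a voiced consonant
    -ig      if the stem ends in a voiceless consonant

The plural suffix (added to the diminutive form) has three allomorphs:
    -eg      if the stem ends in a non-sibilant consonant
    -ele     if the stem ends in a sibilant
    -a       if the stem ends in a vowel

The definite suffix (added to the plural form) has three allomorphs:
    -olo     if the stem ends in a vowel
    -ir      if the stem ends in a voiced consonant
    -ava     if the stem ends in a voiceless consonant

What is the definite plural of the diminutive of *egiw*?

Since the final consonant of *egiw* is /w/ (voiced), it takes -o, giving *egiwo*.
Since the final sound of the diminutive form *egiwo* is /o/ (a vowel), it takes -a, giving *egiwoa*.
The plural form *egiwoa*: final sound = /a/, a vowel → -olo → *egiwoaolo*.

egiwoaolo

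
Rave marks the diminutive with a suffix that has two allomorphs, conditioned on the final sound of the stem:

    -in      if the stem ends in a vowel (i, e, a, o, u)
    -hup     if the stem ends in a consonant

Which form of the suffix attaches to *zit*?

-hup

The final sound of *zit* is /t/, which is a consonant, so the suffix is -hup.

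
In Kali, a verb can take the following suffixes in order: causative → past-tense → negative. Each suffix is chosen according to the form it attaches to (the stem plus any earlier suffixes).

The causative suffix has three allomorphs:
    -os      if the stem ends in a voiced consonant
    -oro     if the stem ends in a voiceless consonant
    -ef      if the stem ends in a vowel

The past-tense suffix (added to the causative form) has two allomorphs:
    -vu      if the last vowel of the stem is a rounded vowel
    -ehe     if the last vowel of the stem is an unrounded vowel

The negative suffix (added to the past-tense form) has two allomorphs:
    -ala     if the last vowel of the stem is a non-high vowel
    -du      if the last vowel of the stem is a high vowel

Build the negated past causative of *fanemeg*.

*fanemeg* — final sound /g/ (a voiced consonant) → -os → *fanemegos*.
The causative form *fanemegos* — last vowel /o/ (a rounded vowel) → -vu → *fanemegosvu*.
Since the last vowel of the past-tense form *fanemegosvu* is /u/ (a high vowel), it takes -du, giving *fanemegosvudu*.

fanemegosvudu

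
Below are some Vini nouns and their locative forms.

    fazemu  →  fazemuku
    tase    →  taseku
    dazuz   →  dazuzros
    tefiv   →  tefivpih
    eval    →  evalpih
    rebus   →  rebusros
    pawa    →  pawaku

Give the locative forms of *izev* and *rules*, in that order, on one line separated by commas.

The alternation tracks the final sound of the stem — -ros when the stem ends in a sibilant (*dazuz*, *rebus*); -pih when the stem ends in a non-sibilant consonant (*tefiv*, *eval*); -ku when the stem ends in a vowel (*fazemu*, *tase*, *pawa*).
*izev* — final sound /v/ (a non-sibilant consonant) → -pih → *izevpih*.
The final sound of *rules* is /s/, which is a sibilant, so the suffix is -ros, giving *rulesros*.

izevpih, rulesros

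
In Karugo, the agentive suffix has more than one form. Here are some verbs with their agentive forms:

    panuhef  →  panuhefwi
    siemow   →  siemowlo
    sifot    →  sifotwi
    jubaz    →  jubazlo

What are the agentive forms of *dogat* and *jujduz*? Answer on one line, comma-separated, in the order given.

dogatwi, jujduzlo

The suffix is conditioned by the final consonant: -wi when the stem ends in a voiceless consonant (*panuhef*, *sifot*); -lo when the stem ends in a voiced consonant (*siemow*, *jubaz*).
*dogat*: final consonant = /t/, voiceless → -wi → *dogatwi*.
*jujduz* — final consonant /z/ (voiced) → -lo → *jujduzlo*.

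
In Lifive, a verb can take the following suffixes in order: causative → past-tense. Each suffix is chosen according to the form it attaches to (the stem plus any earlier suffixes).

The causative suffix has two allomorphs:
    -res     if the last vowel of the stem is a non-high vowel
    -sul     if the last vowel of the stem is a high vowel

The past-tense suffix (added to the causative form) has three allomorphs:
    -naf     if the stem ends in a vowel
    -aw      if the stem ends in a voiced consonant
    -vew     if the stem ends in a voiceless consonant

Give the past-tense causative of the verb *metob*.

*metob* — last vowel /o/ (a non-high vowel) → -res → *metobres*.
Since the final sound of the causative form *metobres* is /s/ (a voiceless consonant), it takes -vew, giving *metobresvew*.

metobresvew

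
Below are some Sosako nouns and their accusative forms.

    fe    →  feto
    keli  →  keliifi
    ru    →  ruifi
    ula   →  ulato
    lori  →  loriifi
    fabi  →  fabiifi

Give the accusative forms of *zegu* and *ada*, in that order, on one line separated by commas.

The pattern is height harmony: -ifi when the last vowel of the stem is a high vowel (*keli*, *ru*, *lori*, *fabi*); -to when the last vowel of the stem is a non-high vowel (*fe*, *ula*).
The last vowel of *zegu* is /u/, which is a high vowel, so the suffix is -ifi, giving *zeguifi*.
*ada*: last vowel = /a/, a non-high vowel → -to → *adato*.

zeguifi, adato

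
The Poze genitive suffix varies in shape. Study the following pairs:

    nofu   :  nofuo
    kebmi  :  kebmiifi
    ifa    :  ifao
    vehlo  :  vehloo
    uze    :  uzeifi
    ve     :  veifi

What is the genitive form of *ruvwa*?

Looking at the last vowel of each stem: -ifi when the last vowel of the stem is a front vowel (*kebmi*, *uze*, *ve*); -o when the last vowel of the stem is a back vowel (*nofu*, *ifa*, *vehlo*).
*ruvwa* — last vowel /a/ (a back vowel) → -o → *ruvwao*.

ruvwao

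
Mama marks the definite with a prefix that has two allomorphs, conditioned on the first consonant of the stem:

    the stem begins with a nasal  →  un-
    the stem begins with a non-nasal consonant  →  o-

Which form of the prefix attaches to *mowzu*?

Since the first consonant of *mowzu* is /m/ (a nasal), it takes un-.

un-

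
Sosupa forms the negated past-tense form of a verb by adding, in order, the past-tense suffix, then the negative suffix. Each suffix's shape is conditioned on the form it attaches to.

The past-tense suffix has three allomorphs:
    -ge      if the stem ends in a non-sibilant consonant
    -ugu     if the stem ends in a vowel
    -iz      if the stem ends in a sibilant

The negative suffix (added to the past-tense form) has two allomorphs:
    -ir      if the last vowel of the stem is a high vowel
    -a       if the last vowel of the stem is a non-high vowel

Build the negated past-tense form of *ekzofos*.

ekzofosizir

Since the final sound of *ekzofos* is /s/ (a sibilant), it takes -iz, giving *ekzofosiz*.
The past-tense form *ekzofosiz*: last vowel = /i/, a high vowel → -ir → *ekzofosizir*.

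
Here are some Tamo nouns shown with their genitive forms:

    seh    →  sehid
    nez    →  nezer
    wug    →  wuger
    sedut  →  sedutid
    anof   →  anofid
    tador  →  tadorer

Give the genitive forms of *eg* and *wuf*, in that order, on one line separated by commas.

The suffix is conditioned by the final consonant: -id when the stem ends in a voiceless consonant (*seh*, *sedut*, *anof*); -er when the stem ends in a voiced consonant (*nez*, *wug*, *tador*).
*eg*: final consonant = /g/, voiced → -er → *eger*.
*wuf*: final consonant = /f/, voiceless → -id → *wufid*.

eger, wufid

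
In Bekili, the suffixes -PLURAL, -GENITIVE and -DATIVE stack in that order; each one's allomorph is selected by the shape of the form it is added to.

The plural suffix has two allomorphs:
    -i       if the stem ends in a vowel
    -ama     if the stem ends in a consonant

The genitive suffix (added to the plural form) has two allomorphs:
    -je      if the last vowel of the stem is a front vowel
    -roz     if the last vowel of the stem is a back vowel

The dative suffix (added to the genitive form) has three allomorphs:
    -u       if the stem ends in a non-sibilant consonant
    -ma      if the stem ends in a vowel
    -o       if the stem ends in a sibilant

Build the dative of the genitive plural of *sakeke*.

sakekeijema

Since the final sound of *sakeke* is /e/ (a vowel), it takes -i, giving *sakekei*.
The last vowel of the plural form *sakekei* is /i/, which is a front vowel, so the genitive suffix is -je, giving *sakekeije*.
The final sound of the genitive form *sakekeije* is /e/, which is a vowel, so the dative suffix is -ma, giving *sakekeijema*.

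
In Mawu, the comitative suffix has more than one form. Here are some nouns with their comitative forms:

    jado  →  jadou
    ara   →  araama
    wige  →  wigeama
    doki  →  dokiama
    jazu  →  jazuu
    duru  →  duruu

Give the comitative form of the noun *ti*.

tiama

The pattern is rounding harmony: -u when the last vowel of the stem is a rounded vowel (*jado*, *jazu*, *duru*); -ama when the last vowel of the stem is an unrounded vowel (*ara*, *wige*, *doki*).
*ti*: last vowel = /i/, an unrounded vowel → -ama → *tiama*.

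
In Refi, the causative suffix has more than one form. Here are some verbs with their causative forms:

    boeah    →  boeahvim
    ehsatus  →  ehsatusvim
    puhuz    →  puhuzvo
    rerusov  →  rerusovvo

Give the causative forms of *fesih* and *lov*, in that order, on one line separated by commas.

The pattern is voicing of the final consonant: -vim when the stem ends in a voiceless consonant (*boeah*, *ehsatus*); -vo when the stem ends in a voiced consonant (*puhuz*, *rerusov*).
The final consonant of *fesih* is /h/, which is voiceless, so the suffix is -vim, giving *fesihvim*.
*lov*: final consonant = /v/, voiced → -vo → *lovvo*.

fesihvim, lovvo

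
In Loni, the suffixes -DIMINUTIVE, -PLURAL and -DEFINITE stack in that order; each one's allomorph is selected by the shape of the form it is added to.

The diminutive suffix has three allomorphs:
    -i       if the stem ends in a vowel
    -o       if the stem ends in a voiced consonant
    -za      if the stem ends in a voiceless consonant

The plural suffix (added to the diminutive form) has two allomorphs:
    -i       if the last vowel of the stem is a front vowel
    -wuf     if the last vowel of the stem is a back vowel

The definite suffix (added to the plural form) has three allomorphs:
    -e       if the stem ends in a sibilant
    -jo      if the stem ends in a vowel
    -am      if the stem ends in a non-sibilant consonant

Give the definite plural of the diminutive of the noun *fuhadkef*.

*fuhadkef*: final sound = /f/, a voiceless consonant → -za → *fuhadkefza*.
The last vowel of the diminutive form *fuhadkefza* is /a/, which is a back vowel, so the plural suffix is -wuf, giving *fuhadkefzawuf*.
Since the final sound of the plural form *fuhadkefzawuf* is /f/ (a non-sibilant consonant), it takes -am, giving *fuhadkefzawufam*.

fuhadkefzawufam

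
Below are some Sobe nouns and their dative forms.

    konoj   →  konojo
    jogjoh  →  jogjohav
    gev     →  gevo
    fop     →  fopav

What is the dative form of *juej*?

Looking at the final consonant of each stem: -av when the stem ends in a voiceless consonant (*jogjoh*, *fop*); -o when the stem ends in a voiced consonant (*konoj*, *gev*).
The final consonant of *juej* is /j/, which is voiced, so the suffix is -o, giving *juejo*.

juejo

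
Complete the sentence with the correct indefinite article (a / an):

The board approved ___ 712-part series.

The indefinite article is chosen by the initial *sound* of the following word, not its spelling.
The number *712* is spoken "seven hundred …", beginning with /ˈsɛvən/ — a consonant sound.
So the article is *a*: The board approved a 712-part series.

a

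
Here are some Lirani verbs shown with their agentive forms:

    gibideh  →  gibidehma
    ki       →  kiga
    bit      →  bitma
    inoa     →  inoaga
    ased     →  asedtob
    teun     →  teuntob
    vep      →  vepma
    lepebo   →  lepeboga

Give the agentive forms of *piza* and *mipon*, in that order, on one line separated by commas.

pizaga, mipontob

The suffix is conditioned by the final sound: -ma when the stem ends in a voiceless consonant (*gibideh*, *bit*, *vep*); -tob when the stem ends in a voiced consonant (*ased*, *teun*); -ga when the stem ends in a vowel (*ki*, *inoa*, *lepebo*).
*piza*: final sound = /a/, a vowel → -ga → *pizaga*.
Since the final sound of *mipon* is /n/ (a voiced consonant), it takes -tob, giving *mipontob*.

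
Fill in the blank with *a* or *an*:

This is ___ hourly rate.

an

The indefinite article is chosen by the initial *sound* of the following word, not its spelling.
*hourly* begins with the sound /aʊ/ (silent h) — a vowel sound.
So the article is *an*: This is an hourly rate.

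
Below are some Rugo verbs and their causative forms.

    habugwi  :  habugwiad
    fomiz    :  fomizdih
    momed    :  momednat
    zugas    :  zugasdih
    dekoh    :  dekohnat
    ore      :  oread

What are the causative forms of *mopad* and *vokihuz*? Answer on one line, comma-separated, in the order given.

mopadnat, vokihuzdih

The alternation tracks the final sound of the stem — -dih when the stem ends in a sibilant (*fomiz*, *zugas*); -nat when the stem ends in a non-sibilant consonant (*momed*, *dekoh*); -ad when the stem ends in a vowel (*habugwi*, *ore*).
*mopad* — final sound /d/ (a non-sibilant consonant) → -nat → *mopadnat*.
Since the final sound of *vokihuz* is /z/ (a sibilant), it takes -dih, giving *vokihuzdih*.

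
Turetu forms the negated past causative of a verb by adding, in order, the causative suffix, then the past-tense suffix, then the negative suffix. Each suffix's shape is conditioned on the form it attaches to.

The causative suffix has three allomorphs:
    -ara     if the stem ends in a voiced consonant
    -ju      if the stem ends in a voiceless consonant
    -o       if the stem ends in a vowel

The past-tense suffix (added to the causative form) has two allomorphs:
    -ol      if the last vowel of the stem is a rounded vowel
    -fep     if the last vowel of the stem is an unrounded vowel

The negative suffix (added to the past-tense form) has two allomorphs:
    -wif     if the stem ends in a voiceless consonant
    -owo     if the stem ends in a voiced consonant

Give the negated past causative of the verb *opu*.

opuoolowo

*opu*: final sound = /u/, a vowel → -o → *opuo*.
Since the last vowel of the causative form *opuo* is /o/ (a rounded vowel), it takes -ol, giving *opuool*.
The past-tense form *opuool*: final consonant = /l/, voiced → -owo → *opuoolowo*.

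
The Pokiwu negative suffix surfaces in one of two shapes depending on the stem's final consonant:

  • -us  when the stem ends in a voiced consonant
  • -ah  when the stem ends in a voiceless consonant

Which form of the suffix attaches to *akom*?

*akom*: final consonant = /m/, voiced → -us.

-us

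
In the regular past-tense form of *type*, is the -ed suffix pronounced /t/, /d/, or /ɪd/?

The stem *type* ends in a voiceless consonant other than /t/.
The -ed suffix is realized as /ɪd/ after /t, d/; as /t/ after other voiceless consonants; and as /d/ after other voiced sounds.
So -ed on *type* is pronounced /t/.

/t/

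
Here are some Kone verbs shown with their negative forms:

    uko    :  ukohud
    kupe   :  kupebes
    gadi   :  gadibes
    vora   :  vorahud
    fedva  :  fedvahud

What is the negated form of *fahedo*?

The suffix is conditioned by the last vowel: -bes when the last vowel of the stem is a front vowel (*kupe*, *gadi*); -hud when the last vowel of the stem is a back vowel (*uko*, *vora*, *fedva*).
The last vowel of *fahedo* is /o/, which is a back vowel, so the suffix is -hud, giving *fahedohud*.

fahedohud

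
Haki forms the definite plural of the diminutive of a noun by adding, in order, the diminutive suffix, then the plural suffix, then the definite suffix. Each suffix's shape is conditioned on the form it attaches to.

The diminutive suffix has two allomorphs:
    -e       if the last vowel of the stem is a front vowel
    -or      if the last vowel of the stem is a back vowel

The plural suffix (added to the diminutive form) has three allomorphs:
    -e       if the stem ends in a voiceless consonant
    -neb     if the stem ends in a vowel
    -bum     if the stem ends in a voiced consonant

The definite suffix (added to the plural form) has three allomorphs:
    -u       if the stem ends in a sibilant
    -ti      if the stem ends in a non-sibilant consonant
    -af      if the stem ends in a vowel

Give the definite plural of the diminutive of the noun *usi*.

*usi*: last vowel = /i/, a front vowel → -e → *usie*.
The diminutive form *usie*: final sound = /e/, a vowel → -neb → *usieneb*.
The final sound of the plural form *usieneb* is /b/, which is a non-sibilant consonant, so the definite suffix is -ti, giving *usienebti*.

usienebti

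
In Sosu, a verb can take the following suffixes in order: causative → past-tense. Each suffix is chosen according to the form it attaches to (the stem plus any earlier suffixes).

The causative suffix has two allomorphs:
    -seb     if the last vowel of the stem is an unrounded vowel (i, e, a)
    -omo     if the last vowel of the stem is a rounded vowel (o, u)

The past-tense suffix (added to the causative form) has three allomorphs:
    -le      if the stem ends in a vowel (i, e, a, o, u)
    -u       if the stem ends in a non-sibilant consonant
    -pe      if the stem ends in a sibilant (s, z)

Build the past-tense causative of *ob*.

obomole

*ob* — last vowel /o/ (a rounded vowel) → -omo → *obomo*.
The final sound of the causative form *obomo* is /o/, which is a vowel, so the past-tense suffix is -le, giving *obomole*.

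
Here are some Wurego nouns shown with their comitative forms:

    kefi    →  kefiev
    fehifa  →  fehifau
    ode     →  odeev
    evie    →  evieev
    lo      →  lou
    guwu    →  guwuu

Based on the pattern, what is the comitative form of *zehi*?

zehiev

Looking at the last vowel of each stem: -ev when the last vowel of the stem is a front vowel (*kefi*, *ode*, *evie*); -u when the last vowel of the stem is a back vowel (*fehifa*, *lo*, *guwu*).
The last vowel of *zehi* is /i/, which is a front vowel, so the suffix is -ev, giving *zehiev*.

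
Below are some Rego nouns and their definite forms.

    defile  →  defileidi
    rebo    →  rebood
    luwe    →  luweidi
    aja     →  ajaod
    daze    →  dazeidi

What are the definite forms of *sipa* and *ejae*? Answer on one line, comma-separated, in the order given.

sipaod, ejaeidi

The pattern is front/back vowel harmony: -idi when the last vowel of the stem is a front vowel (*defile*, *luwe*, *daze*); -od when the last vowel of the stem is a back vowel (*rebo*, *aja*).
The last vowel of *sipa* is /a/, which is a back vowel, so the suffix is -od, giving *sipaod*.
The last vowel of *ejae* is /e/, which is a front vowel, so the suffix is -idi, giving *ejaeidi*.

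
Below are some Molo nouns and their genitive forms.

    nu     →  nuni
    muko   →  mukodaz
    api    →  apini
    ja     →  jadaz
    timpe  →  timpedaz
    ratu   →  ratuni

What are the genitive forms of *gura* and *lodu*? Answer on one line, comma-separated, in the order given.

guradaz, loduni

The alternation tracks the last vowel of the stem — -ni when the last vowel of the stem is a high vowel (*nu*, *api*, *ratu*); -daz when the last vowel of the stem is a non-high vowel (*muko*, *ja*, *timpe*).
*gura*: last vowel = /a/, a non-high vowel → -daz → *guradaz*.
The last vowel of *lodu* is /u/, which is a high vowel, so the suffix is -ni, giving *loduni*.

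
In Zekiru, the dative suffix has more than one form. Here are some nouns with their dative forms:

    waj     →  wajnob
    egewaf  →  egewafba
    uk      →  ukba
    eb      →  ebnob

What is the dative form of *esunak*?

The alternation tracks the final consonant of the stem — -ba when the stem ends in a voiceless consonant (*egewaf*, *uk*); -nob when the stem ends in a voiced consonant (*waj*, *eb*).
Since the final consonant of *esunak* is /k/ (voiceless), it takes -ba, giving *esunakba*.

esunakba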